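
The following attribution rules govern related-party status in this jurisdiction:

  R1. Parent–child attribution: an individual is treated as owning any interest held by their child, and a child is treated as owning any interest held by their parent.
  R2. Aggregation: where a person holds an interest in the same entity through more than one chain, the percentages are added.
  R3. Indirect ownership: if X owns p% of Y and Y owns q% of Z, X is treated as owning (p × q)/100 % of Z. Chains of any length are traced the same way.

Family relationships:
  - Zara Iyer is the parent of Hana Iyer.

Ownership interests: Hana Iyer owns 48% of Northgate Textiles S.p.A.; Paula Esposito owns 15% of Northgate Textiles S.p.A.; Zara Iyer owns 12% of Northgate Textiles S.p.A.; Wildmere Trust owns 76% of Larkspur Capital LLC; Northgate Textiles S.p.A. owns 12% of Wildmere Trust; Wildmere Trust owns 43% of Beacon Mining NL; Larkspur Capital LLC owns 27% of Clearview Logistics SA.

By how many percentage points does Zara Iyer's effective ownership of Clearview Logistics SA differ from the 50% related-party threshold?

48.52256

By parent–child attribution (R1), Zara Iyer is treated as also owning Hana Iyer's interest in Northgate Textiles S.p.A, giving 12% + 48% = 60%.
Chain via Northgate Textiles S.p.A. → Wildmere Trust → Larkspur Capital LLC (R3): 60% × 12% × 76% × 27% = 1.47744% of Clearview Logistics SA.
1.47744% falls short of the 50% threshold by 48.52256 percentage points.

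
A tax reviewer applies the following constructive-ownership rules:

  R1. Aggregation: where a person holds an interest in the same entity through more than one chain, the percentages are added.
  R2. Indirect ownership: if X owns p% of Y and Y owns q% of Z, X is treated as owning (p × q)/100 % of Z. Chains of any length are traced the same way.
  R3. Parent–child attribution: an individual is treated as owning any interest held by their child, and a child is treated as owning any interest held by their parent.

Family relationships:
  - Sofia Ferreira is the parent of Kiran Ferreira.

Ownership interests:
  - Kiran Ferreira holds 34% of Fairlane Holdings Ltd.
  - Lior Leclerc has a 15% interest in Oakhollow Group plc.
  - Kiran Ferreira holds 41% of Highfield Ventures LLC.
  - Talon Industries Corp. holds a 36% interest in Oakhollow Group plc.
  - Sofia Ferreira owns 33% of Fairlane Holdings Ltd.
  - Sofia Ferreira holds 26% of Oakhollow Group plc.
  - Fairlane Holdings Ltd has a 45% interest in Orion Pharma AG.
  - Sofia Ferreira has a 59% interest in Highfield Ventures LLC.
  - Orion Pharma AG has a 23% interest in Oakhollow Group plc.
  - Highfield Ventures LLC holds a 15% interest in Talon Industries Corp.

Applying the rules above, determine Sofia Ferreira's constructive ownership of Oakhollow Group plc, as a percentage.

By parent–child attribution (R3), Sofia Ferreira is treated as also owning Kiran Ferreira's interest in Fairlane Holdings Ltd, giving 33% + 34% = 67%.
By parent–child attribution (R3), Sofia Ferreira is treated as also owning Kiran Ferreira's interest in Highfield Ventures LLC, giving 59% + 41% = 100%.
Chain via Fairlane Holdings Ltd → Orion Pharma AG (R2): 67% × 45% × 23% = 6.9345% of Oakhollow Group plc.
Chain via Highfield Ventures LLC → Talon Industries Corp. (R2): 100% × 15% × 36% = 5.4% of Oakhollow Group plc.
Direct interest in Oakhollow Group plc: 26%.
Aggregating (R1): 6.9345% + 5.4% + 26% = 38.3345%.

38.3345%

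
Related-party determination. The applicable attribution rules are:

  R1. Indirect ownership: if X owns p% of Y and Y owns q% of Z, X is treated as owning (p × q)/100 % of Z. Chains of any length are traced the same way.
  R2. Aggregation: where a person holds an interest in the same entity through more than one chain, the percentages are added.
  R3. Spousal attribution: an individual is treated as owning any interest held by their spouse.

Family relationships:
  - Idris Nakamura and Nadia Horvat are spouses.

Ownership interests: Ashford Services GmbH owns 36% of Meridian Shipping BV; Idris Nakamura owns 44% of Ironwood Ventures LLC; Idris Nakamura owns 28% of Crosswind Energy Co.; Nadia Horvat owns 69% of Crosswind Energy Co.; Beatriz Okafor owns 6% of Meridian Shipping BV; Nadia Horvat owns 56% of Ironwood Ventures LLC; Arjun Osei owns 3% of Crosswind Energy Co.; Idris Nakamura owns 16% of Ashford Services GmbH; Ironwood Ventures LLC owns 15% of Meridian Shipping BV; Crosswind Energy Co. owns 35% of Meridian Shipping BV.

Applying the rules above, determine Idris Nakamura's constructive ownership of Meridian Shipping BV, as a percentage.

By spousal attribution (R3), Idris Nakamura is treated as also owning Nadia Horvat's interest in Ironwood Ventures LLC, giving 44% + 56% = 100%.
By spousal attribution (R3), Idris Nakamura is treated as also owning Nadia Horvat's interest in Crosswind Energy Co, giving 28% + 69% = 97%.
Chain via Ironwood Ventures LLC (R1): 100% × 15% = 15% of Meridian Shipping BV.
Chain via Crosswind Energy Co. (R1): 97% × 35% = 33.95% of Meridian Shipping BV.
Chain via Ashford Services GmbH (R1): 16% × 36% = 5.76% of Meridian Shipping BV.
Aggregating (R2): 15% + 33.95% + 5.76% = 54.71%.

54.71%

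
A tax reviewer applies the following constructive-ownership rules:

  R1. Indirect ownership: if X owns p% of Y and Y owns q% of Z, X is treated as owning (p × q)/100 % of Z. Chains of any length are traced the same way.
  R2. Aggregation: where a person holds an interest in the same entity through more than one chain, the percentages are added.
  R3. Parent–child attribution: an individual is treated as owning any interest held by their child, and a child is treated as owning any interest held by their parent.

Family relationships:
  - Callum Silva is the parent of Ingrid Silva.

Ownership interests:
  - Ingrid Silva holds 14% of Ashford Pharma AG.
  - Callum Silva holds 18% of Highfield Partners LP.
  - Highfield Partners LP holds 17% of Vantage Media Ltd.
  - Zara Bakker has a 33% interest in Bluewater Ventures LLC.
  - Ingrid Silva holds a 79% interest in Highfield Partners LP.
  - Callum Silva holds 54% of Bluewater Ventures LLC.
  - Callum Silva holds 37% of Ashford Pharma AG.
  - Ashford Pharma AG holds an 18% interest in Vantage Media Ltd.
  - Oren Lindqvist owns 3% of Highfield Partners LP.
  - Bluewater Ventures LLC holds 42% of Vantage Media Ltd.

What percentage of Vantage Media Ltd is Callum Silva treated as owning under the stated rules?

By parent–child attribution (R3), Callum Silva is treated as also owning Ingrid Silva's interest in Ashford Pharma AG, giving 37% + 14% = 51%.
By parent–child attribution (R3), Callum Silva is treated as also owning Ingrid Silva's interest in Highfield Partners LP, giving 18% + 79% = 97%.
Chain via Ashford Pharma AG (R1): 51% × 18% = 9.18% of Vantage Media Ltd.
Chain via Bluewater Ventures LLC (R1): 54% × 42% = 22.68% of Vantage Media Ltd.
Chain via Highfield Partners LP (R1): 97% × 17% = 16.49% of Vantage Media Ltd.
Aggregating (R2): 9.18% + 22.68% + 16.49% = 48.35%.

48.35%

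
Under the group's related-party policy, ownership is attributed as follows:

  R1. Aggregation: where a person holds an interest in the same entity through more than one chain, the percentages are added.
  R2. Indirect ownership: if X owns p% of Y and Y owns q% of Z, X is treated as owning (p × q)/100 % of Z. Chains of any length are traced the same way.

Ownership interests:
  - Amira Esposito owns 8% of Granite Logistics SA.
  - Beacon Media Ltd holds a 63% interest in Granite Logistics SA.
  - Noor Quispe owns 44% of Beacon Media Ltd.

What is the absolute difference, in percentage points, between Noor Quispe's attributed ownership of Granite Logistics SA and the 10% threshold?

Chain via Beacon Media Ltd (R2): 44% × 63% = 27.72% of Granite Logistics SA.
27.72% exceeds the 10% threshold by 17.72 percentage points.

17.72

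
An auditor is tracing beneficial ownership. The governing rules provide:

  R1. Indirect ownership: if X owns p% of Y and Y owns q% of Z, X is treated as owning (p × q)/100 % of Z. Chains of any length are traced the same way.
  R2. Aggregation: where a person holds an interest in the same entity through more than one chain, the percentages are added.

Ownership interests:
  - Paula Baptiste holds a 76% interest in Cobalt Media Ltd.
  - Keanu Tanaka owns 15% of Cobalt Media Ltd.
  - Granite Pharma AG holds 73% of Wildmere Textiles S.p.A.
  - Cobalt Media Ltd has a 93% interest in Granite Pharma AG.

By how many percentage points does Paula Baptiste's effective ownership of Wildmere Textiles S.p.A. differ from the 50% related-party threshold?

Chain via Cobalt Media Ltd → Granite Pharma AG (R1): 76% × 93% × 73% = 51.5964% of Wildmere Textiles S.p.A.
51.5964% exceeds the 50% threshold by 1.5964 percentage points.

1.5964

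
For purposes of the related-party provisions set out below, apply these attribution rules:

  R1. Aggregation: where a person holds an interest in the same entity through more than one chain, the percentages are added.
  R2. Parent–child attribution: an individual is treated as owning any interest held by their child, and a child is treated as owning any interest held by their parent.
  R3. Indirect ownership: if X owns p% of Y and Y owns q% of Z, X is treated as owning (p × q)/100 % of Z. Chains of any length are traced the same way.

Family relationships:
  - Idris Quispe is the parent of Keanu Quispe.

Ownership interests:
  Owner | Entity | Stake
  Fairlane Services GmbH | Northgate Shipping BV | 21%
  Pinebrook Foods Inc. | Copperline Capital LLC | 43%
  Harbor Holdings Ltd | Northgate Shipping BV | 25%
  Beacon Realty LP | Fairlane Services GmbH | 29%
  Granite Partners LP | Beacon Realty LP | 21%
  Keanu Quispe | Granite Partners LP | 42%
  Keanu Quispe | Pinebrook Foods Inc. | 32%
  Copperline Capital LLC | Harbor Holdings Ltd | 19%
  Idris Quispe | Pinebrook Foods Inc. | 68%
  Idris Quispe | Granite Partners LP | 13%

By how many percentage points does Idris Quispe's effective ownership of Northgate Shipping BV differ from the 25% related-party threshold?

22.254105

By parent–child attribution (R2), Idris Quispe is treated as also owning Keanu Quispe's interest in Granite Partners LP, giving 13% + 42% = 55%.
By parent–child attribution (R2), Idris Quispe is treated as also owning Keanu Quispe's interest in Pinebrook Foods Inc, giving 68% + 32% = 100%.
Chain via Granite Partners LP → Beacon Realty LP → Fairlane Services GmbH (R3): 55% × 21% × 29% × 21% = 0.703395% of Northgate Shipping BV.
Chain via Pinebrook Foods Inc. → Copperline Capital LLC → Harbor Holdings Ltd (R3): 100% × 43% × 19% × 25% = 2.0425% of Northgate Shipping BV.
Aggregating (R1): 0.703395% + 2.0425% = 2.745895%.
2.745895% falls short of the 25% threshold by 22.254105 percentage points.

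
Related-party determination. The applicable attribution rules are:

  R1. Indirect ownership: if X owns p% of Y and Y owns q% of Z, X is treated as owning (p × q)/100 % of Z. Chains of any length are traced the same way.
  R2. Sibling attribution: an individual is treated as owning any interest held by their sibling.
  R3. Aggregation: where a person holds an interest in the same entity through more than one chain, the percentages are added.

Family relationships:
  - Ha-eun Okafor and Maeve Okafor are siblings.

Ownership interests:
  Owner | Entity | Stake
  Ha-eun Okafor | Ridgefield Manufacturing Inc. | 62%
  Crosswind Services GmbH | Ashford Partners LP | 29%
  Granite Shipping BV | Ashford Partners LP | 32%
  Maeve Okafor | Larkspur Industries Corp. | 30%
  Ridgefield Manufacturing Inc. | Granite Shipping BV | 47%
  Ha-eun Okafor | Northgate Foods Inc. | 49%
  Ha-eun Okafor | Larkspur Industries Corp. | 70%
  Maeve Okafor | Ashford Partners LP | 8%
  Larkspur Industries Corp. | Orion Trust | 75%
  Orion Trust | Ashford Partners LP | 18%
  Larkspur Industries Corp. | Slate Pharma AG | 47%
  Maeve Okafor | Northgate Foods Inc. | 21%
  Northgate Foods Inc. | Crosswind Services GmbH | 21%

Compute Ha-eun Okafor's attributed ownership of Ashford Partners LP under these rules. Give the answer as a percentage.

By sibling attribution (R2), Ha-eun Okafor is treated as also owning Maeve Okafor's interest in Larkspur Industries Corp, giving 70% + 30% = 100%.
By sibling attribution (R2), Ha-eun Okafor is treated as also owning Maeve Okafor's interest in Northgate Foods Inc, giving 49% + 21% = 70%.
By sibling attribution (R2), Ha-eun Okafor is treated as owning Maeve Okafor's 8% interest in Ashford Partners LP.
Chain via Ridgefield Manufacturing Inc. → Granite Shipping BV (R1): 62% × 47% × 32% = 9.3248% of Ashford Partners LP.
Chain via Larkspur Industries Corp. → Orion Trust (R1): 100% × 75% × 18% = 13.5% of Ashford Partners LP.
Chain via Northgate Foods Inc. → Crosswind Services GmbH (R1): 70% × 21% × 29% = 4.263% of Ashford Partners LP.
Direct interest in Ashford Partners LP: 8%.
Aggregating (R3): 9.3248% + 13.5% + 4.263% + 8% = 35.0878%.

35.0878%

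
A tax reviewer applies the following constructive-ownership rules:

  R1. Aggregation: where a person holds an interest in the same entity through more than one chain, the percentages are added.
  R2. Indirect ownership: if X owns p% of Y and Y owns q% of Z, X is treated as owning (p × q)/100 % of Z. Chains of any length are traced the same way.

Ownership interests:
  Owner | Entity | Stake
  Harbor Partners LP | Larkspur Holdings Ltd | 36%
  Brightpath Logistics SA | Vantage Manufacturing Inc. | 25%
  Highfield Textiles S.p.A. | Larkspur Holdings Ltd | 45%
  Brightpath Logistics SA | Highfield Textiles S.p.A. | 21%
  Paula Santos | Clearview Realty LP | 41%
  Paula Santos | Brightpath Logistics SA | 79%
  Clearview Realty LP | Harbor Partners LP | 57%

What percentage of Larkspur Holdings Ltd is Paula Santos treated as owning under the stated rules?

15.8787%

Chain via Clearview Realty LP → Harbor Partners LP (R2): 41% × 57% × 36% = 8.4132% of Larkspur Holdings Ltd.
Chain via Brightpath Logistics SA → Highfield Textiles S.p.A. (R2): 79% × 21% × 45% = 7.4655% of Larkspur Holdings Ltd.
Aggregating (R1): 8.4132% + 7.4655% = 15.8787%.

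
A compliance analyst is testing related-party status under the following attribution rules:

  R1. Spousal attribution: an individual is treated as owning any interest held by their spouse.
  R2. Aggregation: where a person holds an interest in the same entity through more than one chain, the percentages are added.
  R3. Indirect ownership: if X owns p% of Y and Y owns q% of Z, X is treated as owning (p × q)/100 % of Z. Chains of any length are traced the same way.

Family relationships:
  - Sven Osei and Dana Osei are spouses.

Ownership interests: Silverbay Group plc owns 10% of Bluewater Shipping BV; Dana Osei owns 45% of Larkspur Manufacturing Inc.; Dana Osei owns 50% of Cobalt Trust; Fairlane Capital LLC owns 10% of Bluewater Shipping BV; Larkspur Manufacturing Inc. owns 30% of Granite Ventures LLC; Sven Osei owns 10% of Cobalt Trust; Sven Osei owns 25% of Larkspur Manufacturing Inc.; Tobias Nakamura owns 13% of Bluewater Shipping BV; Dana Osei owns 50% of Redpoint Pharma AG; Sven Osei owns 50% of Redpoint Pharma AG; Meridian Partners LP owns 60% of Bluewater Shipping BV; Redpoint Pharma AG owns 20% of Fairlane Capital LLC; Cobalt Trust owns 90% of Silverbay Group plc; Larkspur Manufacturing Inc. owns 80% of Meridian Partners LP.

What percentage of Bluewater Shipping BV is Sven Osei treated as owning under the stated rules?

By spousal attribution (R1), Sven Osei is treated as also owning Dana Osei's interest in Larkspur Manufacturing Inc, giving 25% + 45% = 70%.
By spousal attribution (R1), Sven Osei is treated as also owning Dana Osei's interest in Cobalt Trust, giving 10% + 50% = 60%.
By spousal attribution (R1), Sven Osei is treated as also owning Dana Osei's interest in Redpoint Pharma AG, giving 50% + 50% = 100%.
Chain via Larkspur Manufacturing Inc. → Meridian Partners LP (R3): 70% × 80% × 60% = 33.6% of Bluewater Shipping BV.
Chain via Cobalt Trust → Silverbay Group plc (R3): 60% × 90% × 10% = 5.4% of Bluewater Shipping BV.
Chain via Redpoint Pharma AG → Fairlane Capital LLC (R3): 100% × 20% × 10% = 2% of Bluewater Shipping BV.
Aggregating (R2): 33.6% + 5.4% + 2% = 41%.

41%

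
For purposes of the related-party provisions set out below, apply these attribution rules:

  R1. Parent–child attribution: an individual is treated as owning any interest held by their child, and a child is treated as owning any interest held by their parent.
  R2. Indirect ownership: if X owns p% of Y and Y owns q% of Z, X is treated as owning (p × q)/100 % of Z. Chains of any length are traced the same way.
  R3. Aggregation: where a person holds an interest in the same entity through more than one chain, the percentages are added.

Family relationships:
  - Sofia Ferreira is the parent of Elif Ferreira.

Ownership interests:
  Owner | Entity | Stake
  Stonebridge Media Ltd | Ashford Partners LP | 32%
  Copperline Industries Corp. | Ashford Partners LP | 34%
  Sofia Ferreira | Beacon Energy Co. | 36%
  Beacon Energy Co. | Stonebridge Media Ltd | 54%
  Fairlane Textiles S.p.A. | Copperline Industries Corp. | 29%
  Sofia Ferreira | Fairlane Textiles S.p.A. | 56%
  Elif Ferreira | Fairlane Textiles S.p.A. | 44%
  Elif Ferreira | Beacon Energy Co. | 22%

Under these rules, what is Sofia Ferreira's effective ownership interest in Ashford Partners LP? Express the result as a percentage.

By parent–child attribution (R1), Sofia Ferreira is treated as also owning Elif Ferreira's interest in Beacon Energy Co, giving 36% + 22% = 58%.
By parent–child attribution (R1), Sofia Ferreira is treated as also owning Elif Ferreira's interest in Fairlane Textiles S.p.A, giving 56% + 44% = 100%.
Chain via Beacon Energy Co. → Stonebridge Media Ltd (R2): 58% × 54% × 32% = 10.0224% of Ashford Partners LP.
Chain via Fairlane Textiles S.p.A. → Copperline Industries Corp. (R2): 100% × 29% × 34% = 9.86% of Ashford Partners LP.
Aggregating (R3): 10.0224% + 9.86% = 19.8824%.

19.8824%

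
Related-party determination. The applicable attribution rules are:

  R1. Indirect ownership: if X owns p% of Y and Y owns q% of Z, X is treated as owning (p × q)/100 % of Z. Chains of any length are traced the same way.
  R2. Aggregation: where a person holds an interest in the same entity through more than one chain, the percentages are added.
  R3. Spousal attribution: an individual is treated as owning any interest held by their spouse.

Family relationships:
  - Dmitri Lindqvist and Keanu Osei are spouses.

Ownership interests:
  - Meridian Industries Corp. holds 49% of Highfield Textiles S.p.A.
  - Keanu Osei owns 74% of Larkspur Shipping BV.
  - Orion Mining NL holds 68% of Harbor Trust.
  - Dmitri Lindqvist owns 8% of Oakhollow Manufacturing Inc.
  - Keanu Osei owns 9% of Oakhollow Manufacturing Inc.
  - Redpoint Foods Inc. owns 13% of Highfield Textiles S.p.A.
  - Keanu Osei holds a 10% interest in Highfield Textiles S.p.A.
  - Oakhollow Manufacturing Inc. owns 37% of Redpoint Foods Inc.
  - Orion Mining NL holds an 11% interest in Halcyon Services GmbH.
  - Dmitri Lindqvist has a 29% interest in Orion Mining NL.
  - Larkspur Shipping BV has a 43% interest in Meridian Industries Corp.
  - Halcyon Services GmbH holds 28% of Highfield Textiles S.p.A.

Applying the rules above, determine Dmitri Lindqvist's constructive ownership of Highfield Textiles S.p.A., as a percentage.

27.3027%

By spousal attribution (R3), Dmitri Lindqvist is treated as also owning Keanu Osei's interest in Oakhollow Manufacturing Inc, giving 8% + 9% = 17%.
By spousal attribution (R3), Dmitri Lindqvist is treated as owning Keanu Osei's 74% interest in Larkspur Shipping BV.
By spousal attribution (R3), Dmitri Lindqvist is treated as owning Keanu Osei's 10% interest in Highfield Textiles S.p.A.
Chain via Oakhollow Manufacturing Inc. → Redpoint Foods Inc. (R1): 17% × 37% × 13% = 0.8177% of Highfield Textiles S.p.A.
Chain via Orion Mining NL → Halcyon Services GmbH (R1): 29% × 11% × 28% = 0.8932% of Highfield Textiles S.p.A.
Chain via Larkspur Shipping BV → Meridian Industries Corp. (R1): 74% × 43% × 49% = 15.5918% of Highfield Textiles S.p.A.
Direct interest in Highfield Textiles S.p.A: 10%.
Aggregating (R2): 0.8177% + 0.8932% + 15.5918% + 10% = 27.3027%.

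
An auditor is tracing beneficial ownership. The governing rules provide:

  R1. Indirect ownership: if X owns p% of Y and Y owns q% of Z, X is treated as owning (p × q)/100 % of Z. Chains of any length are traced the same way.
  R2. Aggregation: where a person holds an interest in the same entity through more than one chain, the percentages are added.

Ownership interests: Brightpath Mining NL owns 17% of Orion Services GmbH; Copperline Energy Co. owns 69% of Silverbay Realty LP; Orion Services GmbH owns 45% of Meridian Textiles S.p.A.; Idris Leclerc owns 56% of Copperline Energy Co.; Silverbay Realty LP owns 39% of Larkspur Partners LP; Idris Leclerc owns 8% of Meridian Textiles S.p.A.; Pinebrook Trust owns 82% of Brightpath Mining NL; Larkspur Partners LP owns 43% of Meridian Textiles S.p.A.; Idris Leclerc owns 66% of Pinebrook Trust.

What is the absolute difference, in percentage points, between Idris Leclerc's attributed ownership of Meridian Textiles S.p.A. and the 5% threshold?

13.620108

Chain via Copperline Energy Co. → Silverbay Realty LP → Larkspur Partners LP (R1): 56% × 69% × 39% × 43% = 6.479928% of Meridian Textiles S.p.A.
Chain via Pinebrook Trust → Brightpath Mining NL → Orion Services GmbH (R1): 66% × 82% × 17% × 45% = 4.14018% of Meridian Textiles S.p.A.
Direct interest in Meridian Textiles S.p.A: 8%.
Aggregating (R2): 6.479928% + 4.14018% + 8% = 18.620108%.
18.620108% exceeds the 5% threshold by 13.620108 percentage points.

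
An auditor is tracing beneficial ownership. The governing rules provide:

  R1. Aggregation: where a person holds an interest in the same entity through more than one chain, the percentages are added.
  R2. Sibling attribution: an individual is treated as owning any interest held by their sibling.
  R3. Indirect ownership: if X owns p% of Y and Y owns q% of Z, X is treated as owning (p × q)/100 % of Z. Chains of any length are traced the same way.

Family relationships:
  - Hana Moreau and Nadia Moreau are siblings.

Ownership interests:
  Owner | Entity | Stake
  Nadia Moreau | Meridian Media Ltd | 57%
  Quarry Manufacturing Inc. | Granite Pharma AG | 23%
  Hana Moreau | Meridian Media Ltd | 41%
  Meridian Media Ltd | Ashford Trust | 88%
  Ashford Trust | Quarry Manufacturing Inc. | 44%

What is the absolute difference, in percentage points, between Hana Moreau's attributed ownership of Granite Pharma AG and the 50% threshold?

By sibling attribution (R2), Hana Moreau is treated as also owning Nadia Moreau's interest in Meridian Media Ltd, giving 41% + 57% = 98%.
Chain via Meridian Media Ltd → Ashford Trust → Quarry Manufacturing Inc. (R3): 98% × 88% × 44% × 23% = 8.727488% of Granite Pharma AG.
8.727488% falls short of the 50% threshold by 41.272512 percentage points.

41.272512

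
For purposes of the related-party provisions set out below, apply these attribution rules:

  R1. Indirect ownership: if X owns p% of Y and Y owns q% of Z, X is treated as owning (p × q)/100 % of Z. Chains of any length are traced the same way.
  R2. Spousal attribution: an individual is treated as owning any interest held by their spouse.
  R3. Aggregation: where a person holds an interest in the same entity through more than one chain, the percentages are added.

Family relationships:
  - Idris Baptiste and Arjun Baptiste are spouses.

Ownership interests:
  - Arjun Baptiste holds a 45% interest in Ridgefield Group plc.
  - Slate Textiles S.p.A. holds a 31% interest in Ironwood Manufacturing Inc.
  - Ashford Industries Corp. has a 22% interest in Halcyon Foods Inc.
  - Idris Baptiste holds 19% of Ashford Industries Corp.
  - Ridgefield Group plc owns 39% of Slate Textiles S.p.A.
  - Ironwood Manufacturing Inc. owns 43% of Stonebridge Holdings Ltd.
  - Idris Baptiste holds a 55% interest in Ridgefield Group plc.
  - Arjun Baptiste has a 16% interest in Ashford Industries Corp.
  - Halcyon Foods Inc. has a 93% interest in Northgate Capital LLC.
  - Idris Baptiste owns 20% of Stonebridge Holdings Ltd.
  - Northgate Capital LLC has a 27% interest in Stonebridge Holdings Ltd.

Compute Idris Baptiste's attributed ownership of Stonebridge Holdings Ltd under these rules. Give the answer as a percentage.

By spousal attribution (R2), Idris Baptiste is treated as also owning Arjun Baptiste's interest in Ashford Industries Corp, giving 19% + 16% = 35%.
By spousal attribution (R2), Idris Baptiste is treated as also owning Arjun Baptiste's interest in Ridgefield Group plc, giving 55% + 45% = 100%.
Chain via Ashford Industries Corp. → Halcyon Foods Inc. → Northgate Capital LLC (R1): 35% × 22% × 93% × 27% = 1.93347% of Stonebridge Holdings Ltd.
Chain via Ridgefield Group plc → Slate Textiles S.p.A. → Ironwood Manufacturing Inc. (R1): 100% × 39% × 31% × 43% = 5.1987% of Stonebridge Holdings Ltd.
Direct interest in Stonebridge Holdings Ltd: 20%.
Aggregating (R3): 1.93347% + 5.1987% + 20% = 27.13217%.

27.13217%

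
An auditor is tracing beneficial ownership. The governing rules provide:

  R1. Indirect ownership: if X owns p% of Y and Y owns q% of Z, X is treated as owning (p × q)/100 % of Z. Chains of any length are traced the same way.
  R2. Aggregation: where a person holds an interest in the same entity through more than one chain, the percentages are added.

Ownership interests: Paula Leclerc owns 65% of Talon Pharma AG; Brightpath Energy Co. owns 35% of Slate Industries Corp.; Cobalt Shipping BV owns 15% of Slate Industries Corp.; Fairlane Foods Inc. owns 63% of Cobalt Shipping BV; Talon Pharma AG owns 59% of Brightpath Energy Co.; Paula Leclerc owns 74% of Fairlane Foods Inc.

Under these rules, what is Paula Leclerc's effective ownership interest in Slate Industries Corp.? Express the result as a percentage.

Chain via Fairlane Foods Inc. → Cobalt Shipping BV (R1): 74% × 63% × 15% = 6.993% of Slate Industries Corp.
Chain via Talon Pharma AG → Brightpath Energy Co. (R1): 65% × 59% × 35% = 13.4225% of Slate Industries Corp.
Aggregating (R2): 6.993% + 13.4225% = 20.4155%.

20.4155%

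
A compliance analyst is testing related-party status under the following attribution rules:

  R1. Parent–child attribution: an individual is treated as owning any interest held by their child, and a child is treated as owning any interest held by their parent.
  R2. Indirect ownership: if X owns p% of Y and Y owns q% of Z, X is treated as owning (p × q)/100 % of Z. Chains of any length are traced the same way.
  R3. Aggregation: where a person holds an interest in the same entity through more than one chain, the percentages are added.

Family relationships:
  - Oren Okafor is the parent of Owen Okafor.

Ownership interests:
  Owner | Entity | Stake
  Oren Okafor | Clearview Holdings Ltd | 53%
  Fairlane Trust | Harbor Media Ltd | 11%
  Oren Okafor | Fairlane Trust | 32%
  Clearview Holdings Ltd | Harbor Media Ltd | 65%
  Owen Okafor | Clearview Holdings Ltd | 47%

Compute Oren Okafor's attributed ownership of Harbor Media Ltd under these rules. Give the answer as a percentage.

68.52%

By parent–child attribution (R1), Oren Okafor is treated as also owning Owen Okafor's interest in Clearview Holdings Ltd, giving 53% + 47% = 100%.
Chain via Clearview Holdings Ltd (R2): 100% × 65% = 65% of Harbor Media Ltd.
Chain via Fairlane Trust (R2): 32% × 11% = 3.52% of Harbor Media Ltd.
Aggregating (R3): 65% + 3.52% = 68.52%.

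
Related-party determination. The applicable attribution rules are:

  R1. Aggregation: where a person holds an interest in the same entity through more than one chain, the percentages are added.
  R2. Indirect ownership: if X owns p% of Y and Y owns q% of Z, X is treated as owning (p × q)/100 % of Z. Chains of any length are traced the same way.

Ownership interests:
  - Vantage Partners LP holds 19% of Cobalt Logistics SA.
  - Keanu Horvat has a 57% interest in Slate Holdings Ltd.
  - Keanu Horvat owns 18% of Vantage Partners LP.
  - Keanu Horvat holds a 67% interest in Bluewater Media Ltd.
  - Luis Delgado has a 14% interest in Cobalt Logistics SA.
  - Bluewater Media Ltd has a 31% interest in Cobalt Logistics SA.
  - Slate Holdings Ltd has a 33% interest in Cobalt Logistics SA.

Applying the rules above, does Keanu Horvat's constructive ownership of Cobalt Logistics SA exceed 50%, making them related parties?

Chain via Bluewater Media Ltd (R2): 67% × 31% = 20.77% of Cobalt Logistics SA.
Chain via Vantage Partners LP (R2): 18% × 19% = 3.42% of Cobalt Logistics SA.
Chain via Slate Holdings Ltd (R2): 57% × 33% = 18.81% of Cobalt Logistics SA.
Aggregating (R1): 20.77% + 3.42% + 18.81% = 43%.
43% does not exceed the 50% threshold, so Keanu is not a related party to Cobalt Logistics SA.

No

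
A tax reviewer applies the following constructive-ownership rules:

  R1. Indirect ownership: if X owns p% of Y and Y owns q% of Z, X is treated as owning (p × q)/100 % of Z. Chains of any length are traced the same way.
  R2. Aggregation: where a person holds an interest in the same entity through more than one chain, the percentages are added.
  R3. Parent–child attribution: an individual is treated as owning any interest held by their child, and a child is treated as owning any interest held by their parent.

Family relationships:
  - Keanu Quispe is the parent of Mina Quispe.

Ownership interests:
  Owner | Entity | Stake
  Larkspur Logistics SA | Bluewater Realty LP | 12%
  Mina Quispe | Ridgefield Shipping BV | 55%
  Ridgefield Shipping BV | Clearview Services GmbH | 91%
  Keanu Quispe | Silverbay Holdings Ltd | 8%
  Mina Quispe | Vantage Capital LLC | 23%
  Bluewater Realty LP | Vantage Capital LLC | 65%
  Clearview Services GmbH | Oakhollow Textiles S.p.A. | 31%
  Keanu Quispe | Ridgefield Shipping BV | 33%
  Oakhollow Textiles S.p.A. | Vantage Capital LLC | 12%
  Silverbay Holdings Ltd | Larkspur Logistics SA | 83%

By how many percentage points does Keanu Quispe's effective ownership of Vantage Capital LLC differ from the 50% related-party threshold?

By parent–child attribution (R3), Keanu Quispe is treated as also owning Mina Quispe's interest in Ridgefield Shipping BV, giving 33% + 55% = 88%.
By parent–child attribution (R3), Keanu Quispe is treated as owning Mina Quispe's 23% interest in Vantage Capital LLC.
Chain via Ridgefield Shipping BV → Clearview Services GmbH → Oakhollow Textiles S.p.A. (R1): 88% × 91% × 31% × 12% = 2.978976% of Vantage Capital LLC.
Chain via Silverbay Holdings Ltd → Larkspur Logistics SA → Bluewater Realty LP (R1): 8% × 83% × 12% × 65% = 0.51792% of Vantage Capital LLC.
Direct interest in Vantage Capital LLC: 23%.
Aggregating (R2): 2.978976% + 0.51792% + 23% = 26.496896%.
26.496896% falls short of the 50% threshold by 23.503104 percentage points.

23.503104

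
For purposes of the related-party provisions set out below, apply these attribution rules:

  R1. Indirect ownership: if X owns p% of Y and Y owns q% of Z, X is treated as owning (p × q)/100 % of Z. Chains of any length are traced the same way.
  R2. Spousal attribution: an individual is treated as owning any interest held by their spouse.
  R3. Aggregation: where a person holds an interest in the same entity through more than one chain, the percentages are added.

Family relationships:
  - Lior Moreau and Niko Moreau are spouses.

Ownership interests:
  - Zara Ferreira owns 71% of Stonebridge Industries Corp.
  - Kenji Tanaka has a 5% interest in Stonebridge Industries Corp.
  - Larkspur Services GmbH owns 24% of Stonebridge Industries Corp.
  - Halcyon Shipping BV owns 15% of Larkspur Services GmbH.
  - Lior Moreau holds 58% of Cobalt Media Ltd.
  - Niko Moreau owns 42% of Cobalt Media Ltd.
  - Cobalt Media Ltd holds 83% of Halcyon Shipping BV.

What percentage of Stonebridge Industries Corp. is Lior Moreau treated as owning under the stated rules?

2.988%

By spousal attribution (R2), Lior Moreau is treated as also owning Niko Moreau's interest in Cobalt Media Ltd, giving 58% + 42% = 100%.
Chain via Cobalt Media Ltd → Halcyon Shipping BV → Larkspur Services GmbH (R1): 100% × 83% × 15% × 24% = 2.988% of Stonebridge Industries Corp.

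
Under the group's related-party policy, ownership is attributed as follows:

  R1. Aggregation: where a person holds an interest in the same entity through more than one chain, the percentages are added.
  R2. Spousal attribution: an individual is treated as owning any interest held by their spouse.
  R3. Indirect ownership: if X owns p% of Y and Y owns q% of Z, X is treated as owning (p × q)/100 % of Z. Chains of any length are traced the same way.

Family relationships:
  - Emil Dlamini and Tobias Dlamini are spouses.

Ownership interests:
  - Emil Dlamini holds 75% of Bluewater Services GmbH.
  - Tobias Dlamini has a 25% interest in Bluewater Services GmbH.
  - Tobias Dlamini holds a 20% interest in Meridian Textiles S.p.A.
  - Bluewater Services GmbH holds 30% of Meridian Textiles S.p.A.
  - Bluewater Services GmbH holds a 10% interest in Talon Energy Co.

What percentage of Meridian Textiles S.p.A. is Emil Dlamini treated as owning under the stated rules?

50%

By spousal attribution (R2), Emil Dlamini is treated as also owning Tobias Dlamini's interest in Bluewater Services GmbH, giving 75% + 25% = 100%.
By spousal attribution (R2), Emil Dlamini is treated as owning Tobias Dlamini's 20% interest in Meridian Textiles S.p.A.
Chain via Bluewater Services GmbH (R3): 100% × 30% = 30% of Meridian Textiles S.p.A.
Direct interest in Meridian Textiles S.p.A: 20%.
Aggregating (R1): 30% + 20% = 50%.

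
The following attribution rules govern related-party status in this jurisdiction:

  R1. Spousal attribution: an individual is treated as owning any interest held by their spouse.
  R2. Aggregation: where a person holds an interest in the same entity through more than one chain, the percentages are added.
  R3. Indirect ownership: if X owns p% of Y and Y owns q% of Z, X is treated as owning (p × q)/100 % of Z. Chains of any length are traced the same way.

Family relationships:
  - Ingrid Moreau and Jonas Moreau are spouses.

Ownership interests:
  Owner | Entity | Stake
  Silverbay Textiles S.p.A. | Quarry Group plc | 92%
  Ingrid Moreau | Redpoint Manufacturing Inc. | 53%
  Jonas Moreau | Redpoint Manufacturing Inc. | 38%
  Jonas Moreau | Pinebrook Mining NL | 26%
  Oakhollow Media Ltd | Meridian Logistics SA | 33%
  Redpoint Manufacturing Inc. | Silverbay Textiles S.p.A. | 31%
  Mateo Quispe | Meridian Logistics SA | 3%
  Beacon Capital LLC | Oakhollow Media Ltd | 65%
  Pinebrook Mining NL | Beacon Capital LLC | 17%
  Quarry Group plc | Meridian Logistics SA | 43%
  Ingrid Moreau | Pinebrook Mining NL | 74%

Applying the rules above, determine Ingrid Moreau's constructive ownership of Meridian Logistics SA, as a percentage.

14.806376%

By spousal attribution (R1), Ingrid Moreau is treated as also owning Jonas Moreau's interest in Redpoint Manufacturing Inc, giving 53% + 38% = 91%.
By spousal attribution (R1), Ingrid Moreau is treated as also owning Jonas Moreau's interest in Pinebrook Mining NL, giving 74% + 26% = 100%.
Chain via Redpoint Manufacturing Inc. → Silverbay Textiles S.p.A. → Quarry Group plc (R3): 91% × 31% × 92% × 43% = 11.159876% of Meridian Logistics SA.
Chain via Pinebrook Mining NL → Beacon Capital LLC → Oakhollow Media Ltd (R3): 100% × 17% × 65% × 33% = 3.6465% of Meridian Logistics SA.
Aggregating (R2): 11.159876% + 3.6465% = 14.806376%.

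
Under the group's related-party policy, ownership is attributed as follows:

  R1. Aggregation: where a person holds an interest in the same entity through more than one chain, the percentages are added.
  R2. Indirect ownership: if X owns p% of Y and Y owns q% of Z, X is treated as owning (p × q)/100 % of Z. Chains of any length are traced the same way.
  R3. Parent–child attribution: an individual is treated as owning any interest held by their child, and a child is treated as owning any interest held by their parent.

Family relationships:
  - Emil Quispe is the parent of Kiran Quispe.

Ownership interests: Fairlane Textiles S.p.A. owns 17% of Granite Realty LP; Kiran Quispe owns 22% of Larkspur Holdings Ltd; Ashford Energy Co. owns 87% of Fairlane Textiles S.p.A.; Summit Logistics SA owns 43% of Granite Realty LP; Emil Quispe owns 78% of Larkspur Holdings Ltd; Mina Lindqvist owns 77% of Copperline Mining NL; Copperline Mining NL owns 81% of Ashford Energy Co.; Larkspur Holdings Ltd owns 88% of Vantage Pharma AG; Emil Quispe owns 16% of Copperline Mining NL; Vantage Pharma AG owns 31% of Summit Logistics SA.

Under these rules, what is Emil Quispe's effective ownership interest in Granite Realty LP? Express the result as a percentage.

13.647184%

By parent–child attribution (R3), Emil Quispe is treated as also owning Kiran Quispe's interest in Larkspur Holdings Ltd, giving 78% + 22% = 100%.
Chain via Copperline Mining NL → Ashford Energy Co. → Fairlane Textiles S.p.A. (R2): 16% × 81% × 87% × 17% = 1.916784% of Granite Realty LP.
Chain via Larkspur Holdings Ltd → Vantage Pharma AG → Summit Logistics SA (R2): 100% × 88% × 31% × 43% = 11.7304% of Granite Realty LP.
Aggregating (R1): 1.916784% + 11.7304% = 13.647184%.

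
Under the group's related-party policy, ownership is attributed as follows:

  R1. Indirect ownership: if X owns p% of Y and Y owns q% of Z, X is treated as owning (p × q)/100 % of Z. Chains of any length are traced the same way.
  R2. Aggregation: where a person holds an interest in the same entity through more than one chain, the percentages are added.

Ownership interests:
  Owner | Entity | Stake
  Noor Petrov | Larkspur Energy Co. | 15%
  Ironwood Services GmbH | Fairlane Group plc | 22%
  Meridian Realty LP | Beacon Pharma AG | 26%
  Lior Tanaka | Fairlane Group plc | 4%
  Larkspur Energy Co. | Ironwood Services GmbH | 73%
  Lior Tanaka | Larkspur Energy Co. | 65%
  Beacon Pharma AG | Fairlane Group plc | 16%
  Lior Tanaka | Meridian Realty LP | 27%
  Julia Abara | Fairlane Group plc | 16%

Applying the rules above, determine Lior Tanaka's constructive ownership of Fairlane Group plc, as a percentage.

15.5622%

Chain via Larkspur Energy Co. → Ironwood Services GmbH (R1): 65% × 73% × 22% = 10.439% of Fairlane Group plc.
Chain via Meridian Realty LP → Beacon Pharma AG (R1): 27% × 26% × 16% = 1.1232% of Fairlane Group plc.
Direct interest in Fairlane Group plc: 4%.
Aggregating (R2): 10.439% + 1.1232% + 4% = 15.5622%.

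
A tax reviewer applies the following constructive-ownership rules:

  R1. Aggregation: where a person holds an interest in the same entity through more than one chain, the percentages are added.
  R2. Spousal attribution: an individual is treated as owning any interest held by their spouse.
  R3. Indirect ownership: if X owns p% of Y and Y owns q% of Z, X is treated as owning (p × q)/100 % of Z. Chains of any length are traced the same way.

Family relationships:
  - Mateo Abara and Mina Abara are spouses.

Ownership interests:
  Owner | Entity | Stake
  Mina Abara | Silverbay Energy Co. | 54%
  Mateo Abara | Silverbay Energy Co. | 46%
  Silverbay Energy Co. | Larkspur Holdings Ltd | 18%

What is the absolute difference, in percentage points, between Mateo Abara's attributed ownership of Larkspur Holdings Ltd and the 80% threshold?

62

By spousal attribution (R2), Mateo Abara is treated as also owning Mina Abara's interest in Silverbay Energy Co, giving 46% + 54% = 100%.
Chain via Silverbay Energy Co. (R3): 100% × 18% = 18% of Larkspur Holdings Ltd.
18% falls short of the 80% threshold by 62 percentage points.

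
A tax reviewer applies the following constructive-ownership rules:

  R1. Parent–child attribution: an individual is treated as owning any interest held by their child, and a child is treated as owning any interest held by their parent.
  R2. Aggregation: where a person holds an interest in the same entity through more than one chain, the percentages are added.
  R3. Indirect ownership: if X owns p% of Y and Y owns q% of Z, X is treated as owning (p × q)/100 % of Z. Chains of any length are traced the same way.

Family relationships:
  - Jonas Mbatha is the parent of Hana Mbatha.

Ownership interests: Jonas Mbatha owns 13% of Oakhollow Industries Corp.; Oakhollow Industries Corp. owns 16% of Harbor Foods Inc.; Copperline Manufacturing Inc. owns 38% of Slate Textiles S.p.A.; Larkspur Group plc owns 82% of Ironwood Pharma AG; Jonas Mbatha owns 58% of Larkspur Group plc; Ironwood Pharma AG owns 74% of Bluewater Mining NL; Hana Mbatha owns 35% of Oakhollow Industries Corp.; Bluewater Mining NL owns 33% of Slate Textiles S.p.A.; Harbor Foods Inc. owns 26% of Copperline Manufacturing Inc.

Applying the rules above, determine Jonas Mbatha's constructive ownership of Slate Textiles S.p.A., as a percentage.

12.372936%

By parent–child attribution (R1), Jonas Mbatha is treated as also owning Hana Mbatha's interest in Oakhollow Industries Corp, giving 13% + 35% = 48%.
Chain via Larkspur Group plc → Ironwood Pharma AG → Bluewater Mining NL (R3): 58% × 82% × 74% × 33% = 11.614152% of Slate Textiles S.p.A.
Chain via Oakhollow Industries Corp. → Harbor Foods Inc. → Copperline Manufacturing Inc. (R3): 48% × 16% × 26% × 38% = 0.758784% of Slate Textiles S.p.A.
Aggregating (R2): 11.614152% + 0.758784% = 12.372936%.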